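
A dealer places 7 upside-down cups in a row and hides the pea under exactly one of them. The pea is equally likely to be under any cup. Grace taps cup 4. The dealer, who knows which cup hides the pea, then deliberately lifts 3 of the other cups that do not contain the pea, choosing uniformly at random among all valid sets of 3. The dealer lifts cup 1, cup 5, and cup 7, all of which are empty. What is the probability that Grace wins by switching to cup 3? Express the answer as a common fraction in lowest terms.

Consider each possible location of the pea in turn.
If it is under any of cups 1, 5, and 7 (prior 1/7 each): that cup was opened and seen not to hold the prize — ruled out; weight (1/7)·0 = 0 each.
If it is under any of cups 2, 3, and 6 (prior 1/7 each): the dealer has 10 equally likely choices, so probability 1/10; weight (1/7)·(1/10) = 1/70 each.
If it is under cup 4 (prior 1/7): the dealer has 20 equally likely choices, so probability 1/20; weight (1/7)·(1/20) = 1/140.
The weights sum to 1/20.
So P(the pea under cup 3 | the dealer opened cup 1, cup 5, and cup 7) = (1/70) / (1/20) = 2/7.

2/7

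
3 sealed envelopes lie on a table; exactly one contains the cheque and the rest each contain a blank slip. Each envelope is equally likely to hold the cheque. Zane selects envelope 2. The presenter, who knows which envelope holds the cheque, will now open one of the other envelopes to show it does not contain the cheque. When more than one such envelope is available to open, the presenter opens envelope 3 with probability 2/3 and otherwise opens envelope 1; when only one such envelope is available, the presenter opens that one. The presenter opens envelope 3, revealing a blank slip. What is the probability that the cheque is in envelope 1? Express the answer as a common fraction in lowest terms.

3/5

Apply Bayes' rule, conditioning on where the cheque actually is.
If it is in envelope 1 (prior 1/3): only envelope 3 is available, probability 1; weight (1/3)·1 = 1/3.
If it is in envelope 2 (prior 1/3): envelope 3 is available, opened with probability 2/3; weight (1/3)·(2/3) = 2/9.
If it is in envelope 3 (prior 1/3): the presenter opened envelope 3, so this case is ruled out; weight (1/3)·0 = 0.
The weights sum to 5/9.
So P(the cheque in envelope 1 | the presenter opened envelope 3) = (1/3) / (5/9) = 3/5.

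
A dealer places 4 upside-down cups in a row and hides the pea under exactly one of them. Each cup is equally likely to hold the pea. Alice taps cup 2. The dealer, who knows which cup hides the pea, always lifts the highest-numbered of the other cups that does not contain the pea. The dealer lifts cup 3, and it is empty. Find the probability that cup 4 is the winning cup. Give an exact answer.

1

Condition on the true location of the pea.
If it is under either of cups 1 and 2 (prior 1/4 each): the dealer would have opened cup 4 instead, probability 0; weight (1/4)·0 = 0 each.
If it is under cup 3 (prior 1/4): the dealer opened cup 3, so this case is ruled out; weight (1/4)·0 = 0.
If it is under cup 4 (prior 1/4): cup 3 is the highest-numbered option available, probability 1; weight (1/4)·1 = 1/4.
The weights sum to 1/4.
So P(the pea under cup 4 | the dealer opened cup 3) = (1/4) / (1/4) = 1.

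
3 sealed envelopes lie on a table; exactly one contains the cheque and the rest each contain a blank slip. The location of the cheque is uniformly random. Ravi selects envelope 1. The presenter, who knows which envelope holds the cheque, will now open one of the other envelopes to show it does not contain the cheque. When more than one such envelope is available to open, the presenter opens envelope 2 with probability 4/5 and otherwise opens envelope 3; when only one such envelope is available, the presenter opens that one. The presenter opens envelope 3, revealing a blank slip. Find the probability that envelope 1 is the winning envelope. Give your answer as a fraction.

1/6

Apply Bayes' rule, conditioning on where the cheque actually is.
If it is in envelope 1 (prior 1/3): envelope 2 is available but not opened, probability 1/5; weight (1/3)·(1/5) = 1/15.
If it is in envelope 2 (prior 1/3): only envelope 3 is available, probability 1; weight (1/3)·1 = 1/3.
If it is in envelope 3 (prior 1/3): the presenter opened envelope 3, so this case is ruled out; weight (1/3)·0 = 0.
The weights sum to 2/5.
So P(the cheque in envelope 1 | the presenter opened envelope 3) = (1/15) / (2/5) = 1/6.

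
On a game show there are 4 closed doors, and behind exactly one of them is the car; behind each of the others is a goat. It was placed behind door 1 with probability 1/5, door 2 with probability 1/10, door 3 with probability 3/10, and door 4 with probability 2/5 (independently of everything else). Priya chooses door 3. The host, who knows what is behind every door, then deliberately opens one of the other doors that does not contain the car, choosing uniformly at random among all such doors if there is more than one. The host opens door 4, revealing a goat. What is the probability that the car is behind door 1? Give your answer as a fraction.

2/5

Condition on the true location of the car.
If it is behind door 1 (prior 1/5): the host has 2 equally likely choices, so probability 1/2; weight (1/5)·(1/2) = 1/10.
If it is behind door 2 (prior 1/10): the host has 2 equally likely choices, so probability 1/2; weight (1/10)·(1/2) = 1/20.
If it is behind door 3 (prior 3/10): the host has 3 equally likely choices, so probability 1/3; weight (3/10)·(1/3) = 1/10.
If it is behind door 4 (prior 2/5): the host opened door 4, so this case is ruled out; weight (2/5)·0 = 0.
The weights sum to 1/4.
So P(the car behind door 1 | the host opened door 4) = (1/10) / (1/4) = 2/5.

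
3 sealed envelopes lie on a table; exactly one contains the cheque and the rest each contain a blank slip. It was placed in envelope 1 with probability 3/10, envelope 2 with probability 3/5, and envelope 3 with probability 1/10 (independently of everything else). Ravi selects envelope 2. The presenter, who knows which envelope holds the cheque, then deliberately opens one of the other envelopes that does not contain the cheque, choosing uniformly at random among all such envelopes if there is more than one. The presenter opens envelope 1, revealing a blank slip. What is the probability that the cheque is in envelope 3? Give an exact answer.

Consider each possible location of the cheque in turn.
If it is in envelope 1 (prior 3/10): the presenter opened envelope 1, so this case is ruled out; weight (3/10)·0 = 0.
If it is in envelope 2 (prior 3/5): the presenter has 2 equally likely choices, so probability 1/2; weight (3/5)·(1/2) = 3/10.
If it is in envelope 3 (prior 1/10): the presenter has no choice, probability 1; weight (1/10)·1 = 1/10.
The weights sum to 2/5.
So P(the cheque in envelope 3 | the presenter opened envelope 1) = (1/10) / (2/5) = 1/4.

1/4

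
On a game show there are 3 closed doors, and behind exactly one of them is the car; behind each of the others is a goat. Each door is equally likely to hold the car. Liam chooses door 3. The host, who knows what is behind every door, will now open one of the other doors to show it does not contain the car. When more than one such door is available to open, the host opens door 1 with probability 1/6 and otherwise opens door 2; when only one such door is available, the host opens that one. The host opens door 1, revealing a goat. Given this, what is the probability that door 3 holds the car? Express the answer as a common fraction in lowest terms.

1/7

Consider each possible location of the car in turn.
If it is behind door 1 (prior 1/3): the host opened door 1, so this case is ruled out; weight (1/3)·0 = 0.
If it is behind door 2 (prior 1/3): only door 1 is available, probability 1; weight (1/3)·1 = 1/3.
If it is behind door 3 (prior 1/3): door 1 is available, opened with probability 1/6; weight (1/3)·(1/6) = 1/18.
The weights sum to 7/18.
So P(the car behind door 3 | the host opened door 1) = (1/18) / (7/18) = 1/7.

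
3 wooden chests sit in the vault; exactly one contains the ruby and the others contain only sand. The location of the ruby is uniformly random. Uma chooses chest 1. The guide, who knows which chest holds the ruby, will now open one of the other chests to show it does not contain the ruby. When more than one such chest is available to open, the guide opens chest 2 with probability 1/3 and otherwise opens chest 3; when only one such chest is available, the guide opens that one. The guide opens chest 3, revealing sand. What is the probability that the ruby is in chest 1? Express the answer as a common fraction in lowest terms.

2/5

Consider each possible location of the ruby in turn.
If it is in chest 1 (prior 1/3): chest 2 is available but not opened, probability 2/3; weight (1/3)·(2/3) = 2/9.
If it is in chest 2 (prior 1/3): only chest 3 is available, probability 1; weight (1/3)·1 = 1/3.
If it is in chest 3 (prior 1/3): the guide opened chest 3, so this case is ruled out; weight (1/3)·0 = 0.
The weights sum to 5/9.
So P(the ruby in chest 1 | the guide opened chest 3) = (2/9) / (5/9) = 2/5.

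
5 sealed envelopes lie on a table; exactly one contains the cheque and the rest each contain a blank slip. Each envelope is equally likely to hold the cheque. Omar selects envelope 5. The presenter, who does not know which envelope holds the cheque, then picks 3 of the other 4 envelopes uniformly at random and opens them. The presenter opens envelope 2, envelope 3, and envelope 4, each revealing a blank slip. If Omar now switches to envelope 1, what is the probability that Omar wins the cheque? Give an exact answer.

Condition on the true location of the cheque.
If it is in either of envelopes 1 and 5 (prior 1/5 each): the presenter picks exactly this set with probability 1/4 regardless, and none is the prize; weight (1/5)·(1/4) = 1/20 each.
If it is in any of envelopes 2, 3, and 4 (prior 1/5 each): that envelope was opened and seen not to hold the prize — ruled out; weight (1/5)·0 = 0 each.
The weights sum to 1/10.
So P(the cheque in envelope 1 | the presenter opened envelope 2, envelope 3, and envelope 4) = (1/20) / (1/10) = 1/2.

1/2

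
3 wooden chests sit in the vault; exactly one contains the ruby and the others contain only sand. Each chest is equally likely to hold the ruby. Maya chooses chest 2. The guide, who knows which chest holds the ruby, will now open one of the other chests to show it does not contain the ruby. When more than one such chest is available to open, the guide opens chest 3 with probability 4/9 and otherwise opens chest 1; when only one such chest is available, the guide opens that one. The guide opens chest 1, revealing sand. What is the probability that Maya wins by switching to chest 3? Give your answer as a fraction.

9/14

Condition on the true location of the ruby.
If it is in chest 1 (prior 1/3): the guide opened chest 1, so this case is ruled out; weight (1/3)·0 = 0.
If it is in chest 2 (prior 1/3): chest 3 is available but not opened, probability 5/9; weight (1/3)·(5/9) = 5/27.
If it is in chest 3 (prior 1/3): only chest 1 is available, probability 1; weight (1/3)·1 = 1/3.
The weights sum to 14/27.
So P(the ruby in chest 3 | the guide opened chest 1) = (1/3) / (14/27) = 9/14.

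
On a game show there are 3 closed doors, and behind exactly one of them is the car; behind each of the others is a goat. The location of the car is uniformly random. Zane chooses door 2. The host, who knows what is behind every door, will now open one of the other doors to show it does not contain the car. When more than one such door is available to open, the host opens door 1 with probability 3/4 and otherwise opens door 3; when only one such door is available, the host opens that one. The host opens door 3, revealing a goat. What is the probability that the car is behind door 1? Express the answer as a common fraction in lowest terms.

4/5

Apply Bayes' rule, conditioning on where the car actually is.
If it is behind door 1 (prior 1/3): only door 3 is available, probability 1; weight (1/3)·1 = 1/3.
If it is behind door 2 (prior 1/3): door 1 is available but not opened, probability 1/4; weight (1/3)·(1/4) = 1/12.
If it is behind door 3 (prior 1/3): the host opened door 3, so this case is ruled out; weight (1/3)·0 = 0.
The weights sum to 5/12.
So P(the car behind door 1 | the host opened door 3) = (1/3) / (5/12) = 4/5.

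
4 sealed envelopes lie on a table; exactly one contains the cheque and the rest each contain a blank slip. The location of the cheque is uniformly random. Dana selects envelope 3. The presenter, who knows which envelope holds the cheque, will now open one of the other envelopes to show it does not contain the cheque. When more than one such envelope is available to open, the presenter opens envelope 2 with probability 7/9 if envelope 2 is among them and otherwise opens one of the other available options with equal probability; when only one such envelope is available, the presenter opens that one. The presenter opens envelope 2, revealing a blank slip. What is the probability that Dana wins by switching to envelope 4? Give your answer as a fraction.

Apply Bayes' rule, conditioning on where the cheque actually is.
If it is in any of envelopes 1, 3, and 4 (prior 1/4 each): envelope 2 is available, opened with probability 7/9; weight (1/4)·(7/9) = 7/36 each.
If it is in envelope 2 (prior 1/4): the presenter opened envelope 2, so this case is ruled out; weight (1/4)·0 = 0.
The weights sum to 7/12.
So P(the cheque in envelope 4 | the presenter opened envelope 2) = (7/36) / (7/12) = 1/3.

1/3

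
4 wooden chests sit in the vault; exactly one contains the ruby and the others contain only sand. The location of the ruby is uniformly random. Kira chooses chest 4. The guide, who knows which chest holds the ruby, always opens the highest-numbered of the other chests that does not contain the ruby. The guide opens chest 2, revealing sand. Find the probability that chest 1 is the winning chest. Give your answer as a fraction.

0

Apply Bayes' rule, conditioning on where the ruby actually is.
If it is in either of chests 1 and 4 (prior 1/4 each): the guide would have opened chest 3 instead, probability 0; weight (1/4)·0 = 0 each.
If it is in chest 2 (prior 1/4): the guide opened chest 2, so this case is ruled out; weight (1/4)·0 = 0.
If it is in chest 3 (prior 1/4): chest 2 is the highest-numbered option available, probability 1; weight (1/4)·1 = 1/4.
The weights sum to 1/4.
So P(the ruby in chest 1 | the guide opened chest 2) = 0 / (1/4) = 0.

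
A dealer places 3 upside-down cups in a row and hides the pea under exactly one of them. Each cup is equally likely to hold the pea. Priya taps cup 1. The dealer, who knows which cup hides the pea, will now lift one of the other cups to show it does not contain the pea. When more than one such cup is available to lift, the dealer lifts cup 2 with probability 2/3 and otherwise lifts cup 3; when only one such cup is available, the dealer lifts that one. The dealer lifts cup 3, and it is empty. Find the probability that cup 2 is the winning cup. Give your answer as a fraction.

3/4

Apply Bayes' rule, conditioning on where the pea actually is.
If it is under cup 1 (prior 1/3): cup 2 is available but not opened, probability 1/3; weight (1/3)·(1/3) = 1/9.
If it is under cup 2 (prior 1/3): only cup 3 is available, probability 1; weight (1/3)·1 = 1/3.
If it is under cup 3 (prior 1/3): the dealer opened cup 3, so this case is ruled out; weight (1/3)·0 = 0.
The weights sum to 4/9.
So P(the pea under cup 2 | the dealer opened cup 3) = (1/3) / (4/9) = 3/4.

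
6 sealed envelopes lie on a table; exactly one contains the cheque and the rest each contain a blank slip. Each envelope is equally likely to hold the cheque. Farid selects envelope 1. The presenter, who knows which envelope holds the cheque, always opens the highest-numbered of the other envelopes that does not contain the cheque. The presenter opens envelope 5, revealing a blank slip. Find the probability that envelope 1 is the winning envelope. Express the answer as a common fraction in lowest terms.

Apply Bayes' rule, conditioning on where the cheque actually is.
If it is in any of envelopes 1, 2, 3, and 4 (prior 1/6 each): the presenter would have opened envelope 6 instead, probability 0; weight (1/6)·0 = 0 each.
If it is in envelope 5 (prior 1/6): the presenter opened envelope 5, so this case is ruled out; weight (1/6)·0 = 0.
If it is in envelope 6 (prior 1/6): envelope 5 is the highest-numbered option available, probability 1; weight (1/6)·1 = 1/6.
The weights sum to 1/6.
So P(the cheque in envelope 1 | the presenter opened envelope 5) = 0 / (1/6) = 0.

0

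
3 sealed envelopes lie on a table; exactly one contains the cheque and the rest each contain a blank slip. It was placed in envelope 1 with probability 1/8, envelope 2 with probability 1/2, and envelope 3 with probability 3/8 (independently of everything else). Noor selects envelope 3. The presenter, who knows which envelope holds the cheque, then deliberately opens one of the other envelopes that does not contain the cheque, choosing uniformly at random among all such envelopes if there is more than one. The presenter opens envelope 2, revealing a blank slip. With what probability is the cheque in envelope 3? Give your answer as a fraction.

3/5

Consider each possible location of the cheque in turn.
If it is in envelope 1 (prior 1/8): the presenter has no choice, probability 1; weight (1/8)·1 = 1/8.
If it is in envelope 2 (prior 1/2): the presenter opened envelope 2, so this case is ruled out; weight (1/2)·0 = 0.
If it is in envelope 3 (prior 3/8): the presenter has 2 equally likely choices, so probability 1/2; weight (3/8)·(1/2) = 3/16.
The weights sum to 5/16.
So P(the cheque in envelope 3 | the presenter opened envelope 2) = (3/16) / (5/16) = 3/5.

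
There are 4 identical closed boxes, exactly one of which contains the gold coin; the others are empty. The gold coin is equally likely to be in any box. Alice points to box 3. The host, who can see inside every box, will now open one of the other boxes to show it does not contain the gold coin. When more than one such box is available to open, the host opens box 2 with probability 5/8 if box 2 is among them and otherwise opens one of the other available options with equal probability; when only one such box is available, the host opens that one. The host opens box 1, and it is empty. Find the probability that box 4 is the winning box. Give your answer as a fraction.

Condition on the true location of the gold coin.
If it is in box 1 (prior 1/4): the host opened box 1, so this case is ruled out; weight (1/4)·0 = 0.
If it is in box 2 (prior 1/4): box 2 holds the prize so is unavailable; the host chooses uniformly among the 2 others, probability 1/2; weight (1/4)·(1/2) = 1/8.
If it is in box 3 (prior 1/4): box 2 is available but not opened; box 1 gets probability (1 − 5/8)/2 = 3/16; weight (1/4)·(3/16) = 3/64.
If it is in box 4 (prior 1/4): box 2 is available but not opened, probability 3/8; weight (1/4)·(3/8) = 3/32.
The weights sum to 17/64.
So P(the gold coin in box 4 | the host opened box 1) = (3/32) / (17/64) = 6/17.

6/17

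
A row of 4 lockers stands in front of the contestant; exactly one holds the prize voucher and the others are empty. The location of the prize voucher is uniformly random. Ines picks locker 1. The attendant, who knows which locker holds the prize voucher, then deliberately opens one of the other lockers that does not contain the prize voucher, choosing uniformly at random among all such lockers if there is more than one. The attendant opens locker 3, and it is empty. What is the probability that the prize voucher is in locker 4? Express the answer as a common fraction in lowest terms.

Consider each possible location of the prize voucher in turn.
If it is in locker 1 (prior 1/4): the attendant has 3 equally likely choices, so probability 1/3; weight (1/4)·(1/3) = 1/12.
If it is in either of lockers 2 and 4 (prior 1/4 each): the attendant has 2 equally likely choices, so probability 1/2; weight (1/4)·(1/2) = 1/8 each.
If it is in locker 3 (prior 1/4): the attendant opened locker 3, so this case is ruled out; weight (1/4)·0 = 0.
The weights sum to 1/3.
So P(the prize voucher in locker 4 | the attendant opened locker 3) = (1/8) / (1/3) = 3/8.

3/8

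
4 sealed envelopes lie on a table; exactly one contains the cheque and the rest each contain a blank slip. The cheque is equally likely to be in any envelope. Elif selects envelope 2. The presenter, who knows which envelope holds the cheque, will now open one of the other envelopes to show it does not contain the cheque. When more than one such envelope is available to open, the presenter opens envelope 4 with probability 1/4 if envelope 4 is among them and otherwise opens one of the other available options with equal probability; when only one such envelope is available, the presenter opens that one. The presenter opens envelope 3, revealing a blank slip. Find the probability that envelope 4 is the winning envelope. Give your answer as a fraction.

4/13

Apply Bayes' rule, conditioning on where the cheque actually is.
If it is in envelope 1 (prior 1/4): envelope 4 is available but not opened, probability 3/4; weight (1/4)·(3/4) = 3/16.
If it is in envelope 2 (prior 1/4): envelope 4 is available but not opened; envelope 3 gets probability (1 − 1/4)/2 = 3/8; weight (1/4)·(3/8) = 3/32.
If it is in envelope 3 (prior 1/4): the presenter opened envelope 3, so this case is ruled out; weight (1/4)·0 = 0.
If it is in envelope 4 (prior 1/4): envelope 4 holds the prize so is unavailable; the presenter chooses uniformly among the 2 others, probability 1/2; weight (1/4)·(1/2) = 1/8.
The weights sum to 13/32.
So P(the cheque in envelope 4 | the presenter opened envelope 3) = (1/8) / (13/32) = 4/13.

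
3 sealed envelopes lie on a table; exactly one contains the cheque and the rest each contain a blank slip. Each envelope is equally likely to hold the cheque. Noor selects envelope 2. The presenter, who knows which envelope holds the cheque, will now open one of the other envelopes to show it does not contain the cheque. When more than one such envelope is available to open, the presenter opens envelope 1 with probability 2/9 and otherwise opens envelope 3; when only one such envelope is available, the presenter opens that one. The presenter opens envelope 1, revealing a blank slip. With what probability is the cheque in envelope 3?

Apply Bayes' rule, conditioning on where the cheque actually is.
If it is in envelope 1 (prior 1/3): the presenter opened envelope 1, so this case is ruled out; weight (1/3)·0 = 0.
If it is in envelope 2 (prior 1/3): envelope 1 is available, opened with probability 2/9; weight (1/3)·(2/9) = 2/27.
If it is in envelope 3 (prior 1/3): only envelope 1 is available, probability 1; weight (1/3)·1 = 1/3.
The weights sum to 11/27.
So P(the cheque in envelope 3 | the presenter opened envelope 1) = (1/3) / (11/27) = 9/11.

9/11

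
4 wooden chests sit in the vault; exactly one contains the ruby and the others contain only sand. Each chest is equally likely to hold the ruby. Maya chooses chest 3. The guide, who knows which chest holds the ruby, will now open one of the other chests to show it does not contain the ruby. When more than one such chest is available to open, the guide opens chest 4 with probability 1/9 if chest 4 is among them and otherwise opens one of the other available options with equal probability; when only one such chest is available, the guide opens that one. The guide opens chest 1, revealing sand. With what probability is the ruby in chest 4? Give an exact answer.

Condition on the true location of the ruby.
If it is in chest 1 (prior 1/4): the guide opened chest 1, so this case is ruled out; weight (1/4)·0 = 0.
If it is in chest 2 (prior 1/4): chest 4 is available but not opened, probability 8/9; weight (1/4)·(8/9) = 2/9.
If it is in chest 3 (prior 1/4): chest 4 is available but not opened; chest 1 gets probability (1 − 1/9)/2 = 4/9; weight (1/4)·(4/9) = 1/9.
If it is in chest 4 (prior 1/4): chest 4 holds the prize so is unavailable; the guide chooses uniformly among the 2 others, probability 1/2; weight (1/4)·(1/2) = 1/8.
The weights sum to 11/24.
So P(the ruby in chest 4 | the guide opened chest 1) = (1/8) / (11/24) = 3/11.

3/11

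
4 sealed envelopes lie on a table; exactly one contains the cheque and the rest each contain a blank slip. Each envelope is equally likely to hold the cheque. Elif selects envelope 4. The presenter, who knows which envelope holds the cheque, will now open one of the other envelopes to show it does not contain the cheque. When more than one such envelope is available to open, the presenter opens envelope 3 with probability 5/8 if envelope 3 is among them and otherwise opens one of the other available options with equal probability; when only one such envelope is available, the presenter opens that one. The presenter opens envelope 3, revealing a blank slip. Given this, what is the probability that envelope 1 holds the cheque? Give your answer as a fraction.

1/3

Consider each possible location of the cheque in turn.
If it is in any of envelopes 1, 2, and 4 (prior 1/4 each): envelope 3 is available, opened with probability 5/8; weight (1/4)·(5/8) = 5/32 each.
If it is in envelope 3 (prior 1/4): the presenter opened envelope 3, so this case is ruled out; weight (1/4)·0 = 0.
The weights sum to 15/32.
So P(the cheque in envelope 1 | the presenter opened envelope 3) = (5/32) / (15/32) = 1/3.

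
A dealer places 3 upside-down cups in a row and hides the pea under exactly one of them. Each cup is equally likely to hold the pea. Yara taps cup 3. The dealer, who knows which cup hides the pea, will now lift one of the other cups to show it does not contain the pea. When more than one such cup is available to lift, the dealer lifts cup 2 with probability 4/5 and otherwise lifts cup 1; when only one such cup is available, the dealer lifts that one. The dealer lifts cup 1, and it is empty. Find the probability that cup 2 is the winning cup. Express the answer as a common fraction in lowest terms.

Apply Bayes' rule, conditioning on where the pea actually is.
If it is under cup 1 (prior 1/3): the dealer opened cup 1, so this case is ruled out; weight (1/3)·0 = 0.
If it is under cup 2 (prior 1/3): only cup 1 is available, probability 1; weight (1/3)·1 = 1/3.
If it is under cup 3 (prior 1/3): cup 2 is available but not opened, probability 1/5; weight (1/3)·(1/5) = 1/15.
The weights sum to 2/5.
So P(the pea under cup 2 | the dealer opened cup 1) = (1/3) / (2/5) = 5/6.

5/6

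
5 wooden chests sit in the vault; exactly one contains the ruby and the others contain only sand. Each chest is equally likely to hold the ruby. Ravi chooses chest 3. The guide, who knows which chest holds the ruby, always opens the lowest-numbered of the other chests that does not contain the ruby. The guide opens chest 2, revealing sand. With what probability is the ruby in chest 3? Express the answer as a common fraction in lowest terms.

Apply Bayes' rule, conditioning on where the ruby actually is.
If it is in chest 1 (prior 1/5): chest 2 is the lowest-numbered option available, probability 1; weight (1/5)·1 = 1/5.
If it is in chest 2 (prior 1/5): the guide opened chest 2, so this case is ruled out; weight (1/5)·0 = 0.
If it is in any of chests 3, 4, and 5 (prior 1/5 each): the guide would have opened chest 1 instead, probability 0; weight (1/5)·0 = 0 each.
The weights sum to 1/5.
So P(the ruby in chest 3 | the guide opened chest 2) = 0 / (1/5) = 0.

0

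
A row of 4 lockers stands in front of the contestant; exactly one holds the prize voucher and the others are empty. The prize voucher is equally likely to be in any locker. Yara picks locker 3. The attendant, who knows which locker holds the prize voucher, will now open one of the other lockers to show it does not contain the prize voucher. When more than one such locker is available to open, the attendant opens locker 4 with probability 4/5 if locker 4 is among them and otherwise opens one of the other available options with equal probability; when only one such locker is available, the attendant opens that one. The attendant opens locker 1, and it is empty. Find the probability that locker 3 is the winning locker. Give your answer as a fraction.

1/8

Consider each possible location of the prize voucher in turn.
If it is in locker 1 (prior 1/4): the attendant opened locker 1, so this case is ruled out; weight (1/4)·0 = 0.
If it is in locker 2 (prior 1/4): locker 4 is available but not opened, probability 1/5; weight (1/4)·(1/5) = 1/20.
If it is in locker 3 (prior 1/4): locker 4 is available but not opened; locker 1 gets probability (1 − 4/5)/2 = 1/10; weight (1/4)·(1/10) = 1/40.
If it is in locker 4 (prior 1/4): locker 4 holds the prize so is unavailable; the attendant chooses uniformly among the 2 others, probability 1/2; weight (1/4)·(1/2) = 1/8.
The weights sum to 1/5.
So P(the prize voucher in locker 3 | the attendant opened locker 1) = (1/40) / (1/5) = 1/8.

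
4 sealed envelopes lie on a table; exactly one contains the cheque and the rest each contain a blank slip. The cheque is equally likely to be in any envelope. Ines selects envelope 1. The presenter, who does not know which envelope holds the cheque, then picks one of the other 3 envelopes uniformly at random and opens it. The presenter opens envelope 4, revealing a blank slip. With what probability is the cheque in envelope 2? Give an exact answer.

1/3

Condition on the true location of the cheque.
If it is in any of envelopes 1, 2, and 3 (prior 1/4 each): the presenter picks envelope 4 with probability 1/3 regardless, and it is not the prize; weight (1/4)·(1/3) = 1/12 each.
If it is in envelope 4 (prior 1/4): the presenter opened envelope 4, so this case is ruled out; weight (1/4)·0 = 0.
The weights sum to 1/4.
So P(the cheque in envelope 2 | the presenter opened envelope 4) = (1/12) / (1/4) = 1/3.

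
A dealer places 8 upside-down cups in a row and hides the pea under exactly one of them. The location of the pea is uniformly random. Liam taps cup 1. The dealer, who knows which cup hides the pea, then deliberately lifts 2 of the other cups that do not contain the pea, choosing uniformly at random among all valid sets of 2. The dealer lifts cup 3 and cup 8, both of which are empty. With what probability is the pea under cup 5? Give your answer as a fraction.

Apply Bayes' rule, conditioning on where the pea actually is.
If it is under cup 1 (prior 1/8): the dealer has 21 equally likely choices, so probability 1/21; weight (1/8)·(1/21) = 1/168.
If it is under any of cups 2, 4, 5, 6, and 7 (prior 1/8 each): the dealer has 15 equally likely choices, so probability 1/15; weight (1/8)·(1/15) = 1/120 each.
If it is under either of cups 3 and 8 (prior 1/8 each): that cup was opened and seen not to hold the prize — ruled out; weight (1/8)·0 = 0 each.
The weights sum to 1/21.
So P(the pea under cup 5 | the dealer opened cup 3 and cup 8) = (1/120) / (1/21) = 7/40.

7/40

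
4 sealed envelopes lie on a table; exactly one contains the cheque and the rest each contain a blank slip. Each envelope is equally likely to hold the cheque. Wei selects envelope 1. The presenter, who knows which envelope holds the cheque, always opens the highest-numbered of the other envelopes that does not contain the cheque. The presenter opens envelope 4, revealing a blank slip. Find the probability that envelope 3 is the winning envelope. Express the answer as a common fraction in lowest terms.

Condition on the true location of the cheque.
If it is in any of envelopes 1, 2, and 3 (prior 1/4 each): envelope 4 is the highest-numbered option available, probability 1; weight (1/4)·1 = 1/4 each.
If it is in envelope 4 (prior 1/4): the presenter opened envelope 4, so this case is ruled out; weight (1/4)·0 = 0.
The weights sum to 3/4.
So P(the cheque in envelope 3 | the presenter opened envelope 4) = (1/4) / (3/4) = 1/3.

1/3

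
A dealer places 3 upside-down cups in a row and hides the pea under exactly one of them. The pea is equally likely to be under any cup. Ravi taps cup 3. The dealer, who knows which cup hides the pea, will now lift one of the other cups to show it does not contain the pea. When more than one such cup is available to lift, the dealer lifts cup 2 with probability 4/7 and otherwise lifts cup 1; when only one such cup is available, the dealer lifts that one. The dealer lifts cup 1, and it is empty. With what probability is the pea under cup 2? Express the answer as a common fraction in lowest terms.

7/10

Apply Bayes' rule, conditioning on where the pea actually is.
If it is under cup 1 (prior 1/3): the dealer opened cup 1, so this case is ruled out; weight (1/3)·0 = 0.
If it is under cup 2 (prior 1/3): only cup 1 is available, probability 1; weight (1/3)·1 = 1/3.
If it is under cup 3 (prior 1/3): cup 2 is available but not opened, probability 3/7; weight (1/3)·(3/7) = 1/7.
The weights sum to 10/21.
So P(the pea under cup 2 | the dealer opened cup 1) = (1/3) / (10/21) = 7/10.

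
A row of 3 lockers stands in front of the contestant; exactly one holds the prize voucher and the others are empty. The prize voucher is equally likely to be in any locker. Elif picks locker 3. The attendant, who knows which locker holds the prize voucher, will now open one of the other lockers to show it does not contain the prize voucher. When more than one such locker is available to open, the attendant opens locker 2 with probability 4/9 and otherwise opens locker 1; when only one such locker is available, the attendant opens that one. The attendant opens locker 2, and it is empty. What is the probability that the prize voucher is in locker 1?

9/13

Consider each possible location of the prize voucher in turn.
If it is in locker 1 (prior 1/3): only locker 2 is available, probability 1; weight (1/3)·1 = 1/3.
If it is in locker 2 (prior 1/3): the attendant opened locker 2, so this case is ruled out; weight (1/3)·0 = 0.
If it is in locker 3 (prior 1/3): locker 2 is available, opened with probability 4/9; weight (1/3)·(4/9) = 4/27.
The weights sum to 13/27.
So P(the prize voucher in locker 1 | the attendant opened locker 2) = (1/3) / (13/27) = 9/13.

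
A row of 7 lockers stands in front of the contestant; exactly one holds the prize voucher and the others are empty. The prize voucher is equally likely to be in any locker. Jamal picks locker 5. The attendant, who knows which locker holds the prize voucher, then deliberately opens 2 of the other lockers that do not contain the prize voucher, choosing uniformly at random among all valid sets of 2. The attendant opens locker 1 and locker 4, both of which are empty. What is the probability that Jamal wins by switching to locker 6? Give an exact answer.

3/14

Consider each possible location of the prize voucher in turn.
If it is in either of lockers 1 and 4 (prior 1/7 each): that locker was opened and seen not to hold the prize — ruled out; weight (1/7)·0 = 0 each.
If it is in any of lockers 2, 3, 6, and 7 (prior 1/7 each): the attendant has 10 equally likely choices, so probability 1/10; weight (1/7)·(1/10) = 1/70 each.
If it is in locker 5 (prior 1/7): the attendant has 15 equally likely choices, so probability 1/15; weight (1/7)·(1/15) = 1/105.
The weights sum to 1/15.
So P(the prize voucher in locker 6 | the attendant opened locker 1 and locker 4) = (1/70) / (1/15) = 3/14.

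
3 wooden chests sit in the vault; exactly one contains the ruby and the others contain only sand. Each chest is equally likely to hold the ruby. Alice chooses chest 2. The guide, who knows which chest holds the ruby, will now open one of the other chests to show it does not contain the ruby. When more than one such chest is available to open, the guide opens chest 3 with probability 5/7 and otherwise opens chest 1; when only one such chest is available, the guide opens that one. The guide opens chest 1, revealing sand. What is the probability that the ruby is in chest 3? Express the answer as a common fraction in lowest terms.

7/9

Consider each possible location of the ruby in turn.
If it is in chest 1 (prior 1/3): the guide opened chest 1, so this case is ruled out; weight (1/3)·0 = 0.
If it is in chest 2 (prior 1/3): chest 3 is available but not opened, probability 2/7; weight (1/3)·(2/7) = 2/21.
If it is in chest 3 (prior 1/3): only chest 1 is available, probability 1; weight (1/3)·1 = 1/3.
The weights sum to 3/7.
So P(the ruby in chest 3 | the guide opened chest 1) = (1/3) / (3/7) = 7/9.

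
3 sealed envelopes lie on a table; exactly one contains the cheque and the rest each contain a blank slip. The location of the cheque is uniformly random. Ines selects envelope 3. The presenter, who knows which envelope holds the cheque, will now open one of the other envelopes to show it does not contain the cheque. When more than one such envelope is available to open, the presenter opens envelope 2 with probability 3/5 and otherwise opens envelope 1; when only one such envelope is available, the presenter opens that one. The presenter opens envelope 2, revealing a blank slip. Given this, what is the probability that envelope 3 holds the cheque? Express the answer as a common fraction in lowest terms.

3/8

Consider each possible location of the cheque in turn.
If it is in envelope 1 (prior 1/3): only envelope 2 is available, probability 1; weight (1/3)·1 = 1/3.
If it is in envelope 2 (prior 1/3): the presenter opened envelope 2, so this case is ruled out; weight (1/3)·0 = 0.
If it is in envelope 3 (prior 1/3): envelope 2 is available, opened with probability 3/5; weight (1/3)·(3/5) = 1/5.
The weights sum to 8/15.
So P(the cheque in envelope 3 | the presenter opened envelope 2) = (1/5) / (8/15) = 3/8.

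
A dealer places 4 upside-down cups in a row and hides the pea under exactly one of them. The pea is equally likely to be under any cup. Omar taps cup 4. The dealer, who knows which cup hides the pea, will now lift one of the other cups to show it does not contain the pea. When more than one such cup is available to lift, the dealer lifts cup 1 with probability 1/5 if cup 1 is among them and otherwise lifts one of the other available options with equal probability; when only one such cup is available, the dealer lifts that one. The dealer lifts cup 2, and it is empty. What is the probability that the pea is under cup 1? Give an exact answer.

Apply Bayes' rule, conditioning on where the pea actually is.
If it is under cup 1 (prior 1/4): cup 1 holds the prize so is unavailable; the dealer chooses uniformly among the 2 others, probability 1/2; weight (1/4)·(1/2) = 1/8.
If it is under cup 2 (prior 1/4): the dealer opened cup 2, so this case is ruled out; weight (1/4)·0 = 0.
If it is under cup 3 (prior 1/4): cup 1 is available but not opened, probability 4/5; weight (1/4)·(4/5) = 1/5.
If it is under cup 4 (prior 1/4): cup 1 is available but not opened; cup 2 gets probability (1 − 1/5)/2 = 2/5; weight (1/4)·(2/5) = 1/10.
The weights sum to 17/40.
So P(the pea under cup 1 | the dealer opened cup 2) = (1/8) / (17/40) = 5/17.

5/17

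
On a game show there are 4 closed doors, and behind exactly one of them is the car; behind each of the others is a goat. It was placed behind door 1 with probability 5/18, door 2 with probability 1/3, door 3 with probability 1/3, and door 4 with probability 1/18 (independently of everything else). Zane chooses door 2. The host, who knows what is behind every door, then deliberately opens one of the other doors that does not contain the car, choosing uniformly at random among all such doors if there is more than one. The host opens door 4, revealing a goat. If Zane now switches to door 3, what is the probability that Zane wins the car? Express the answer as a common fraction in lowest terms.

Condition on the true location of the car.
If it is behind door 1 (prior 5/18): the host has 2 equally likely choices, so probability 1/2; weight (5/18)·(1/2) = 5/36.
If it is behind door 2 (prior 1/3): the host has 3 equally likely choices, so probability 1/3; weight (1/3)·(1/3) = 1/9.
If it is behind door 3 (prior 1/3): the host has 2 equally likely choices, so probability 1/2; weight (1/3)·(1/2) = 1/6.
If it is behind door 4 (prior 1/18): the host opened door 4, so this case is ruled out; weight (1/18)·0 = 0.
The weights sum to 5/12.
So P(the car behind door 3 | the host opened door 4) = (1/6) / (5/12) = 2/5.

2/5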